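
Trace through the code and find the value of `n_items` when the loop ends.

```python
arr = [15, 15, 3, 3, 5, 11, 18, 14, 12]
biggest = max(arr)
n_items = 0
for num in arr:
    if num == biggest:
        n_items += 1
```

Let's trace through this code step by step.

Initialize: arr = [15, 15, 3, 3, 5, 11, 18, 14, 12]
Initialize: biggest = 18
Initialize: n_items = 0
Entering loop: for num in arr:
After iteration 1: num = 15, n_items = 0
After iteration 2: num = 15, n_items = 0
After iteration 3: num = 3, n_items = 0
After iteration 4: num = 3, n_items = 0
After iteration 5: num = 5, n_items = 0
After iteration 6: num = 11, n_items = 0
After iteration 7: num = 18, n_items = 1
After iteration 8: num = 14, n_items = 1
After iteration 9: num = 12, n_items = 1
Loop ends.

Final answer: 1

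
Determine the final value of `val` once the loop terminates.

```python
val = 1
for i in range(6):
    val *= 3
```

Let's trace through this code step by step.

Initialize: val = 1
Entering loop: for i in range(6):
After iteration 1: i = 0, val = 3
After iteration 2: i = 1, val = 9
After iteration 3: i = 2, val = 27
After iteration 4: i = 3, val = 81
After iteration 5: i = 4, val = 243
After iteration 6: i = 5, val = 729
Loop ends.

Final answer: 729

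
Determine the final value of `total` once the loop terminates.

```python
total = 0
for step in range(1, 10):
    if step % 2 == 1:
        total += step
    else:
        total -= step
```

Let's trace through this code step by step.

Initialize: total = 0
Entering loop: for step in range(1, 10):
After iteration 1: step = 1, total = 1
After iteration 2: step = 2, total = -1
After iteration 3: step = 3, total = 2
After iteration 4: step = 4, total = -2
After iteration 5: step = 5, total = 3
After iteration 6: step = 6, total = -3
After iteration 7: step = 7, total = 4
After iteration 8: step = 8, total = -4
After iteration 9: step = 9, total = 5
Loop ends.

Final answer: 5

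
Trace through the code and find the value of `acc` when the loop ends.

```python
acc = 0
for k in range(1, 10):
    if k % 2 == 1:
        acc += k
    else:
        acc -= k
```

Let's trace through this code step by step.

Initialize: acc = 0
Entering loop: for k in range(1, 10):
After iteration 1: k = 1, acc = 1
After iteration 2: k = 2, acc = -1
After iteration 3: k = 3, acc = 2
After iteration 4: k = 4, acc = -2
After iteration 5: k = 5, acc = 3
After iteration 6: k = 6, acc = -3
After iteration 7: k = 7, acc = 4
After iteration 8: k = 8, acc = -4
After iteration 9: k = 9, acc = 5
Loop ends.

Final answer: 5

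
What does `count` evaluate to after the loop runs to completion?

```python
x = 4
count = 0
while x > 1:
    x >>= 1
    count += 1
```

Let's trace through this code step by step.

Initialize: x = 4
Initialize: count = 0
Entering loop: while x > 1:
After iteration 1: x = 2, count = 1
After iteration 2: x = 1, count = 2
Loop ends.

Final answer: 2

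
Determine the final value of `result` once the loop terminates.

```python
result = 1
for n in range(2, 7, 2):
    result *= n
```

Let's trace through this code step by step.

Initialize: result = 1
Entering loop: for n in range(2, 7, 2):
After iteration 1: n = 2, result = 2
After iteration 2: n = 4, result = 8
After iteration 3: n = 6, result = 48
Loop ends.

Final answer: 48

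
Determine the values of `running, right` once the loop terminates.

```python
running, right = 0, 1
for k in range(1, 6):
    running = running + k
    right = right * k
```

Let's trace through this code step by step.

Initialize: running = 0
Initialize: right = 1
Entering loop: for k in range(1, 6):
After iteration 1: k = 1, running = 1, right = 1
After iteration 2: k = 2, running = 3, right = 2
After iteration 3: k = 3, running = 6, right = 6
After iteration 4: k = 4, running = 10, right = 24
After iteration 5: k = 5, running = 15, right = 120
Loop ends.

Final answer: 15, 120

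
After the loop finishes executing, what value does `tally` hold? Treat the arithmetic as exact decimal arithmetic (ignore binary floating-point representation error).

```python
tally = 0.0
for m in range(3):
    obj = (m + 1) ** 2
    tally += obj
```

Let's trace through this code step by step.

Initialize: tally = 0.0
Entering loop: for m in range(3):
After iteration 1: m = 0, tally = 1.0, obj = 1
After iteration 2: m = 1, tally = 5.0, obj = 4
After iteration 3: m = 2, tally = 14.0, obj = 9
Loop ends.

Final answer: 14.0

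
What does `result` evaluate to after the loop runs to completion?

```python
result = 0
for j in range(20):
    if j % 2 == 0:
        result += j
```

Let's trace through this code step by step.

Initialize: result = 0
Entering loop: for j in range(20):
After iteration 1: j = 0, result = 0
After iteration 2: j = 1, result = 0
After iteration 3: j = 2, result = 2
After iteration 4: j = 3, result = 2
After iteration 5: j = 4, result = 6
After iteration 6: j = 5, result = 6
After iteration 7: j = 6, result = 12
After iteration 8: j = 7, result = 12
After iteration 9: j = 8, result = 20
After iteration 10: j = 9, result = 20
After iteration 11: j = 10, result = 30
After iteration 12: j = 11, result = 30
After iteration 13: j = 12, result = 42
After iteration 14: j = 13, result = 42
After iteration 15: j = 14, result = 56
After iteration 16: j = 15, result = 56
After iteration 17: j = 16, result = 72
After iteration 18: j = 17, result = 72
After iteration 19: j = 18, result = 90
After iteration 20: j = 19, result = 90
Loop ends.

Final answer: 90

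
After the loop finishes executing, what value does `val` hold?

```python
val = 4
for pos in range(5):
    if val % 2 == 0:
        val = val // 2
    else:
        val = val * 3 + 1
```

Let's trace through this code step by step.

Initialize: val = 4
Entering loop: for pos in range(5):
After iteration 1: pos = 0, val = 2
After iteration 2: pos = 1, val = 1
After iteration 3: pos = 2, val = 4
After iteration 4: pos = 3, val = 2
After iteration 5: pos = 4, val = 1
Loop ends.

Final answer: 1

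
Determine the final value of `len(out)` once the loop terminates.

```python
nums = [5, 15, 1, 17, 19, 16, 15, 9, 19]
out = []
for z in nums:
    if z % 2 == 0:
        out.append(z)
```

Let's trace through this code step by step.

Initialize: nums = [5, 15, 1, 17, 19, 16, 15, 9, 19]
Initialize: out = []
Entering loop: for z in nums:
After iteration 1: z = 5, out = []
After iteration 2: z = 15, out = []
After iteration 3: z = 1, out = []
After iteration 4: z = 17, out = []
After iteration 5: z = 19, out = []
After iteration 6: z = 16, out = [16]
After iteration 7: z = 15, out = [16]
After iteration 8: z = 9, out = [16]
After iteration 9: z = 19, out = [16]
Loop ends.
len(out) = 1

Final answer: 1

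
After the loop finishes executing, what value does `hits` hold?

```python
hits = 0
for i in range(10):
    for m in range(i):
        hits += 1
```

Let's trace through this code step by step.

Initialize: hits = 0
Entering loop: for i in range(10):
After iteration 1: i = 0, hits = 0
After iteration 2: i = 1, hits = 1, m = 0
After iteration 3: i = 2, hits = 3, m = 1
After iteration 4: i = 3, hits = 6, m = 2
After iteration 5: i = 4, hits = 10, m = 3
After iteration 6: i = 5, hits = 15, m = 4
After iteration 7: i = 6, hits = 21, m = 5
After iteration 8: i = 7, hits = 28, m = 6
After iteration 9: i = 8, hits = 36, m = 7
After iteration 10: i = 9, hits = 45, m = 8
Loop ends.

Final answer: 45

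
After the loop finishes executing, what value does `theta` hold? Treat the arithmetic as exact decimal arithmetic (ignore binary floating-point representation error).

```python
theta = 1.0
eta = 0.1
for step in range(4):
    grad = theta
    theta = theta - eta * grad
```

Let's trace through this code step by step.

Initialize: theta = 1.0
Initialize: eta = 0.1
Entering loop: for step in range(4):
After iteration 1: step = 0, theta = 0.9, grad = 1.0
After iteration 2: step = 1, theta = 0.81, grad = 0.9
After iteration 3: step = 2, theta = 0.729, grad = 0.81
After iteration 4: step = 3, theta = 0.6561, grad = 0.729
Loop ends.

Final answer: 0.6561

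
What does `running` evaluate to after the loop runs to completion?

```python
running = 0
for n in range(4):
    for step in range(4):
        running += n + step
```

Let's trace through this code step by step.

Initialize: running = 0
Entering loop: for n in range(4):
After iteration 1: n = 0, running = 6
After iteration 2: n = 1, running = 16
After iteration 3: n = 2, running = 30
After iteration 4: n = 3, running = 48
Loop ends.

Final answer: 48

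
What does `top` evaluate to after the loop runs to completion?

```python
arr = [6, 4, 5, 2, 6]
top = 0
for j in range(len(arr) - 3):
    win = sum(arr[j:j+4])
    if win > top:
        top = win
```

Let's trace through this code step by step.

Initialize: arr = [6, 4, 5, 2, 6]
Initialize: top = 0
Entering loop: for j in range(len(arr) - 3):
After iteration 1: j = 0, top = 17
After iteration 2: j = 1, top = 17
Loop ends.

Final answer: 17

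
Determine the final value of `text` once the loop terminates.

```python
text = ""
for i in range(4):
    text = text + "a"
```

Let's trace through this code step by step.

Initialize: text = ''
Entering loop: for i in range(4):
After iteration 1: i = 0, text = 'a'
After iteration 2: i = 1, text = 'aa'
After iteration 3: i = 2, text = 'aaa'
After iteration 4: i = 3, text = 'aaaa'
Loop ends.

Final answer: 'aaaa'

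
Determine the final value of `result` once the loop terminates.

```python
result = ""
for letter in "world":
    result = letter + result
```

Let's trace through this code step by step.

Initialize: result = ''
Entering loop: for letter in "world":
After iteration 1: letter = 'w', result = 'w'
After iteration 2: letter = 'o', result = 'ow'
After iteration 3: letter = 'r', result = 'row'
After iteration 4: letter = 'l', result = 'lrow'
After iteration 5: letter = 'd', result = 'dlrow'
Loop ends.

Final answer: 'dlrow'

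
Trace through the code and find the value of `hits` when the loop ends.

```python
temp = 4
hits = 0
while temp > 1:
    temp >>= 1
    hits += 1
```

Let's trace through this code step by step.

Initialize: temp = 4
Initialize: hits = 0
Entering loop: while temp > 1:
After iteration 1: temp = 2, hits = 1
After iteration 2: temp = 1, hits = 2
Loop ends.

Final answer: 2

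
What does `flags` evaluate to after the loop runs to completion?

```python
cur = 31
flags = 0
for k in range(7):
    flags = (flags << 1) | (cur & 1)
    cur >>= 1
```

Let's trace through this code step by step.

Initialize: cur = 31
Initialize: flags = 0
Entering loop: for k in range(7):
After iteration 1: k = 0, cur = 15, flags = 1
After iteration 2: k = 1, cur = 7, flags = 3
After iteration 3: k = 2, cur = 3, flags = 7
After iteration 4: k = 3, cur = 1, flags = 15
After iteration 5: k = 4, cur = 0, flags = 31
After iteration 6: k = 5, cur = 0, flags = 62
After iteration 7: k = 6, cur = 0, flags = 124
Loop ends.

Final answer: 124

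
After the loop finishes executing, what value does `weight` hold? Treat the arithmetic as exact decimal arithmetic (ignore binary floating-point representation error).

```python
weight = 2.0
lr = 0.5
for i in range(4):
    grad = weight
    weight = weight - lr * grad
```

Let's trace through this code step by step.

Initialize: weight = 2.0
Initialize: lr = 0.5
Entering loop: for i in range(4):
After iteration 1: i = 0, weight = 1.0, grad = 2.0
After iteration 2: i = 1, weight = 0.5, grad = 1.0
After iteration 3: i = 2, weight = 0.25, grad = 0.5
After iteration 4: i = 3, weight = 0.125, grad = 0.25
Loop ends.

Final answer: 0.125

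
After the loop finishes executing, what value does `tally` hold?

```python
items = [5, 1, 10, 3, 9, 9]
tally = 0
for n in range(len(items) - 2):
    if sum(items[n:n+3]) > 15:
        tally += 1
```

Let's trace through this code step by step.

Initialize: items = [5, 1, 10, 3, 9, 9]
Initialize: tally = 0
Entering loop: for n in range(len(items) - 2):
After iteration 1: n = 0, tally = 1
After iteration 2: n = 1, tally = 1
After iteration 3: n = 2, tally = 2
After iteration 4: n = 3, tally = 3
Loop ends.

Final answer: 3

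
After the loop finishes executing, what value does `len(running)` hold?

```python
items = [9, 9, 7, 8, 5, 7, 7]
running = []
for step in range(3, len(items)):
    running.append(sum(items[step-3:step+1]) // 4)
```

Let's trace through this code step by step.

Initialize: items = [9, 9, 7, 8, 5, 7, 7]
Initialize: running = []
Entering loop: for step in range(3, len(items)):
After iteration 1: step = 3, running = [8]
After iteration 2: step = 4, running = [8, 7]
After iteration 3: step = 5, running = [8, 7, 6]
After iteration 4: step = 6, running = [8, 7, 6, 6]
Loop ends.
len(running) = 4

Final answer: 4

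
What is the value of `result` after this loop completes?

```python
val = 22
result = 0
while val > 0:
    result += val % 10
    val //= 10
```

Let's trace through this code step by step.

Initialize: val = 22
Initialize: result = 0
Entering loop: while val > 0:
After iteration 1: val = 2, result = 2
After iteration 2: val = 0, result = 4
Loop ends.

Final answer: 4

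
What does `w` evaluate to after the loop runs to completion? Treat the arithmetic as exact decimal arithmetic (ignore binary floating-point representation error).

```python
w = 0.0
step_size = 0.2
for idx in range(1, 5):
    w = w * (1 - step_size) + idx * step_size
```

Let's trace through this code step by step.

Initialize: w = 0.0
Initialize: step_size = 0.2
Entering loop: for idx in range(1, 5):
After iteration 1: idx = 1, w = 0.2
After iteration 2: idx = 2, w = 0.56
After iteration 3: idx = 3, w = 1.048
After iteration 4: idx = 4, w = 1.6384
Loop ends.

Final answer: 1.6384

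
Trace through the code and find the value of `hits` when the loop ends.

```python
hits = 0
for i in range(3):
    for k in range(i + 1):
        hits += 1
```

Let's trace through this code step by step.

Initialize: hits = 0
Entering loop: for i in range(3):
After iteration 1: i = 0, hits = 1, k = 0
After iteration 2: i = 1, hits = 3, k = 1
After iteration 3: i = 2, hits = 6, k = 2
Loop ends.

Final answer: 6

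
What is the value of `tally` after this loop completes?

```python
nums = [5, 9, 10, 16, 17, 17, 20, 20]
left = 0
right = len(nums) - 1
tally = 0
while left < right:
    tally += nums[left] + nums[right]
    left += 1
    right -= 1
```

Let's trace through this code step by step.

Initialize: nums = [5, 9, 10, 16, 17, 17, 20, 20]
Initialize: left = 0
Initialize: right = 7
Initialize: tally = 0
Entering loop: while left < right:
After iteration 1: left = 1, right = 6, tally = 25
After iteration 2: left = 2, right = 5, tally = 54
After iteration 3: left = 3, right = 4, tally = 81
After iteration 4: left = 4, right = 3, tally = 114
Loop ends.

Final answer: 114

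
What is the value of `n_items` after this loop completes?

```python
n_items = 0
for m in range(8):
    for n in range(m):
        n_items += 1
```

Let's trace through this code step by step.

Initialize: n_items = 0
Entering loop: for m in range(8):
After iteration 1: m = 0, n_items = 0
After iteration 2: m = 1, n_items = 1, n = 0
After iteration 3: m = 2, n_items = 3, n = 1
After iteration 4: m = 3, n_items = 6, n = 2
After iteration 5: m = 4, n_items = 10, n = 3
After iteration 6: m = 5, n_items = 15, n = 4
After iteration 7: m = 6, n_items = 21, n = 5
After iteration 8: m = 7, n_items = 28, n = 6
Loop ends.

Final answer: 28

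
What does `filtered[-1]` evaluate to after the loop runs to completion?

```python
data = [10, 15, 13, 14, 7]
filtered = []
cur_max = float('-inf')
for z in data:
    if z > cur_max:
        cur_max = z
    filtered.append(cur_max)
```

Let's trace through this code step by step.

Initialize: data = [10, 15, 13, 14, 7]
Initialize: filtered = []
Initialize: cur_max = -inf
Entering loop: for z in data:
After iteration 1: z = 10, filtered = [10], cur_max = 10
After iteration 2: z = 15, filtered = [10, 15], cur_max = 15
After iteration 3: z = 13, filtered = [10, 15, 15], cur_max = 15
After iteration 4: z = 14, filtered = [10, 15, 15, 15], cur_max = 15
After iteration 5: z = 7, filtered = [10, 15, 15, 15, 15], cur_max = 15
Loop ends.
filtered[-1] = 15

Final answer: 15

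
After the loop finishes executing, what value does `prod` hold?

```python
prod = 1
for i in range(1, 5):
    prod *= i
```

Let's trace through this code step by step.

Initialize: prod = 1
Entering loop: for i in range(1, 5):
After iteration 1: i = 1, prod = 1
After iteration 2: i = 2, prod = 2
After iteration 3: i = 3, prod = 6
After iteration 4: i = 4, prod = 24
Loop ends.

Final answer: 24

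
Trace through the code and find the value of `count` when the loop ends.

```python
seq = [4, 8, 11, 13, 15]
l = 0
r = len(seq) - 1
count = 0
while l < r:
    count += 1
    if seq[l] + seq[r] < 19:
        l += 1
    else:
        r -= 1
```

Let's trace through this code step by step.

Initialize: seq = [4, 8, 11, 13, 15]
Initialize: l = 0
Initialize: r = 4
Initialize: count = 0
Entering loop: while l < r:
After iteration 1: l = 0, r = 3, count = 1
After iteration 2: l = 1, r = 3, count = 2
After iteration 3: l = 1, r = 2, count = 3
After iteration 4: l = 1, r = 1, count = 4
Loop ends.

Final answer: 4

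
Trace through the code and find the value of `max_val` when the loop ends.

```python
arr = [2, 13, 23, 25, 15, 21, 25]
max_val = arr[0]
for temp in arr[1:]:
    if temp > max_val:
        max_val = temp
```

Let's trace through this code step by step.

Initialize: arr = [2, 13, 23, 25, 15, 21, 25]
Initialize: max_val = 2
Entering loop: for temp in arr[1:]:
After iteration 1: temp = 13, max_val = 13
After iteration 2: temp = 23, max_val = 23
After iteration 3: temp = 25, max_val = 25
After iteration 4: temp = 15, max_val = 25
After iteration 5: temp = 21, max_val = 25
After iteration 6: temp = 25, max_val = 25
Loop ends.

Final answer: 25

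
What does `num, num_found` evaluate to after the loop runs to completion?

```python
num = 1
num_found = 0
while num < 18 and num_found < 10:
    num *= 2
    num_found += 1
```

Let's trace through this code step by step.

Initialize: num = 1
Initialize: num_found = 0
Entering loop: while num < 18 and num_found < 10:
After iteration 1: num = 2, num_found = 1
After iteration 2: num = 4, num_found = 2
After iteration 3: num = 8, num_found = 3
After iteration 4: num = 16, num_found = 4
After iteration 5: num = 32, num_found = 5
Loop ends.

Final answer: 32, 5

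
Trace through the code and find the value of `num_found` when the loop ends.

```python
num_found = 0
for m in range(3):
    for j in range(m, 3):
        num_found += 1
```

Let's trace through this code step by step.

Initialize: num_found = 0
Entering loop: for m in range(3):
After iteration 1: m = 0, num_found = 3
After iteration 2: m = 1, num_found = 5
After iteration 3: m = 2, num_found = 6
Loop ends.

Final answer: 6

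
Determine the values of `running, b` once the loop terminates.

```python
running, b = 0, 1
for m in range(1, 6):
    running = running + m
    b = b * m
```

Let's trace through this code step by step.

Initialize: running = 0
Initialize: b = 1
Entering loop: for m in range(1, 6):
After iteration 1: m = 1, running = 1, b = 1
After iteration 2: m = 2, running = 3, b = 2
After iteration 3: m = 3, running = 6, b = 6
After iteration 4: m = 4, running = 10, b = 24
After iteration 5: m = 5, running = 15, b = 120
Loop ends.

Final answer: 15, 120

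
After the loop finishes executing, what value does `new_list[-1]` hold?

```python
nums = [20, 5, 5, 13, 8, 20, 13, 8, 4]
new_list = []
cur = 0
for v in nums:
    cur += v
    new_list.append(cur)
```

Let's trace through this code step by step.

Initialize: nums = [20, 5, 5, 13, 8, 20, 13, 8, 4]
Initialize: new_list = []
Initialize: cur = 0
Entering loop: for v in nums:
After iteration 1: v = 20, new_list = [20], cur = 20
After iteration 2: v = 5, new_list = [20, 25], cur = 25
After iteration 3: v = 5, new_list = [20, 25, 30], cur = 30
After iteration 4: v = 13, new_list = [20, 25, 30, 43], cur = 43
After iteration 5: v = 8, new_list = [20, 25, 30, 43, 51], cur = 51
After iteration 6: v = 20, new_list = [20, 25, 30, 43, 51, 71], cur = 71
After iteration 7: v = 13, new_list = [20, 25, 30, 43, 51, 71, 84], cur = 84
After iteration 8: v = 8, new_list = [20, 25, 30, 43, 51, 71, 84, 92], cur = 92
After iteration 9: v = 4, new_list = [20, 25, 30, 43, 51, 71, 84, 92, 96], cur = 96
Loop ends.
new_list[-1] = 96

Final answer: 96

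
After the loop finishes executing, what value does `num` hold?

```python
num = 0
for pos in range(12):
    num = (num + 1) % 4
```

Let's trace through this code step by step.

Initialize: num = 0
Entering loop: for pos in range(12):
After iteration 1: pos = 0, num = 1
After iteration 2: pos = 1, num = 2
After iteration 3: pos = 2, num = 3
After iteration 4: pos = 3, num = 0
After iteration 5: pos = 4, num = 1
After iteration 6: pos = 5, num = 2
After iteration 7: pos = 6, num = 3
After iteration 8: pos = 7, num = 0
After iteration 9: pos = 8, num = 1
After iteration 10: pos = 9, num = 2
After iteration 11: pos = 10, num = 3
After iteration 12: pos = 11, num = 0
Loop ends.

Final answer: 0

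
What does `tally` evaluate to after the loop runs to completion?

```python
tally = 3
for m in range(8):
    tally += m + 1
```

Let's trace through this code step by step.

Initialize: tally = 3
Entering loop: for m in range(8):
After iteration 1: m = 0, tally = 4
After iteration 2: m = 1, tally = 6
After iteration 3: m = 2, tally = 9
After iteration 4: m = 3, tally = 13
After iteration 5: m = 4, tally = 18
After iteration 6: m = 5, tally = 24
After iteration 7: m = 6, tally = 31
After iteration 8: m = 7, tally = 39
Loop ends.

Final answer: 39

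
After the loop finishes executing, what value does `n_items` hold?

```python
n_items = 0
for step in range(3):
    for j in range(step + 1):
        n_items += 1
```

Let's trace through this code step by step.

Initialize: n_items = 0
Entering loop: for step in range(3):
After iteration 1: step = 0, n_items = 1, j = 0
After iteration 2: step = 1, n_items = 3, j = 1
After iteration 3: step = 2, n_items = 6, j = 2
Loop ends.

Final answer: 6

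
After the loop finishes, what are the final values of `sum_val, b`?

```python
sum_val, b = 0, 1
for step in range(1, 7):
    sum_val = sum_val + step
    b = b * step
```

Let's trace through this code step by step.

Initialize: sum_val = 0
Initialize: b = 1
Entering loop: for step in range(1, 7):
After iteration 1: step = 1, sum_val = 1, b = 1
After iteration 2: step = 2, sum_val = 3, b = 2
After iteration 3: step = 3, sum_val = 6, b = 6
After iteration 4: step = 4, sum_val = 10, b = 24
After iteration 5: step = 5, sum_val = 15, b = 120
After iteration 6: step = 6, sum_val = 21, b = 720
Loop ends.

Final answer: 21, 720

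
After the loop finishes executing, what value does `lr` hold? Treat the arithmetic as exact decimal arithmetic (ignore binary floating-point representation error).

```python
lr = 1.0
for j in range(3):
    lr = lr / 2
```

Let's trace through this code step by step.

Initialize: lr = 1.0
Entering loop: for j in range(3):
After iteration 1: j = 0, lr = 0.5
After iteration 2: j = 1, lr = 0.25
After iteration 3: j = 2, lr = 0.125
Loop ends.

Final answer: 0.125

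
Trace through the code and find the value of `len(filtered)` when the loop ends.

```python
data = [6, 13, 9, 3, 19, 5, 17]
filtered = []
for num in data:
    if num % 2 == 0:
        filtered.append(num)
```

Let's trace through this code step by step.

Initialize: data = [6, 13, 9, 3, 19, 5, 17]
Initialize: filtered = []
Entering loop: for num in data:
After iteration 1: num = 6, filtered = [6]
After iteration 2: num = 13, filtered = [6]
After iteration 3: num = 9, filtered = [6]
After iteration 4: num = 3, filtered = [6]
After iteration 5: num = 19, filtered = [6]
After iteration 6: num = 5, filtered = [6]
After iteration 7: num = 17, filtered = [6]
Loop ends.
len(filtered) = 1

Final answer: 1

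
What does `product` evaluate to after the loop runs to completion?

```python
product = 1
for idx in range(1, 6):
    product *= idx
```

Let's trace through this code step by step.

Initialize: product = 1
Entering loop: for idx in range(1, 6):
After iteration 1: idx = 1, product = 1
After iteration 2: idx = 2, product = 2
After iteration 3: idx = 3, product = 6
After iteration 4: idx = 4, product = 24
After iteration 5: idx = 5, product = 120
Loop ends.

Final answer: 120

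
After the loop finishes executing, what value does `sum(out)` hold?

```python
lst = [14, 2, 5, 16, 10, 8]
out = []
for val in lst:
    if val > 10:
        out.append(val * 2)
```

Let's trace through this code step by step.

Initialize: lst = [14, 2, 5, 16, 10, 8]
Initialize: out = []
Entering loop: for val in lst:
After iteration 1: val = 14, out = [28]
After iteration 2: val = 2, out = [28]
After iteration 3: val = 5, out = [28]
After iteration 4: val = 16, out = [28, 32]
After iteration 5: val = 10, out = [28, 32]
After iteration 6: val = 8, out = [28, 32]
Loop ends.
sum(out) = 60

Final answer: 60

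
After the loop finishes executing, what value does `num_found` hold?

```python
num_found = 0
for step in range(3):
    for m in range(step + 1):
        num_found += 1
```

Let's trace through this code step by step.

Initialize: num_found = 0
Entering loop: for step in range(3):
After iteration 1: step = 0, num_found = 1, m = 0
After iteration 2: step = 1, num_found = 3, m = 1
After iteration 3: step = 2, num_found = 6, m = 2
Loop ends.

Final answer: 6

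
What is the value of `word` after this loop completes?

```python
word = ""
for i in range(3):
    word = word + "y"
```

Let's trace through this code step by step.

Initialize: word = ''
Entering loop: for i in range(3):
After iteration 1: i = 0, word = 'y'
After iteration 2: i = 1, word = 'yy'
After iteration 3: i = 2, word = 'yyy'
Loop ends.

Final answer: 'yyy'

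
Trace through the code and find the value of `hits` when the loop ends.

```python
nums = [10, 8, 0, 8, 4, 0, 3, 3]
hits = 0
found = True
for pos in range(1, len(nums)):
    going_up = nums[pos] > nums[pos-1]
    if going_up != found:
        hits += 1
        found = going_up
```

Let's trace through this code step by step.

Initialize: nums = [10, 8, 0, 8, 4, 0, 3, 3]
Initialize: hits = 0
Initialize: found = True
Entering loop: for pos in range(1, len(nums)):
After iteration 1: pos = 1, hits = 1, found = False, going_up = False
After iteration 2: pos = 2, hits = 1, found = False, going_up = False
After iteration 3: pos = 3, hits = 2, found = True, going_up = True
After iteration 4: pos = 4, hits = 3, found = False, going_up = False
After iteration 5: pos = 5, hits = 3, found = False, going_up = False
After iteration 6: pos = 6, hits = 4, found = True, going_up = True
After iteration 7: pos = 7, hits = 5, found = False, going_up = False
Loop ends.

Final answer: 5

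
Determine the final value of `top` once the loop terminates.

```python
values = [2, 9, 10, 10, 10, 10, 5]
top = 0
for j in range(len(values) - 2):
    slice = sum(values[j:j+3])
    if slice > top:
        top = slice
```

Let's trace through this code step by step.

Initialize: values = [2, 9, 10, 10, 10, 10, 5]
Initialize: top = 0
Entering loop: for j in range(len(values) - 2):
After iteration 1: j = 0, top = 21, slice = 21
After iteration 2: j = 1, top = 29, slice = 29
After iteration 3: j = 2, top = 30, slice = 30
After iteration 4: j = 3, top = 30, slice = 30
After iteration 5: j = 4, top = 30, slice = 25
Loop ends.

Final answer: 30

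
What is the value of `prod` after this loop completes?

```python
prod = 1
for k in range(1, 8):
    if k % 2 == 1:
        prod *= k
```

Let's trace through this code step by step.

Initialize: prod = 1
Entering loop: for k in range(1, 8):
After iteration 1: k = 1, prod = 1
After iteration 2: k = 2, prod = 1
After iteration 3: k = 3, prod = 3
After iteration 4: k = 4, prod = 3
After iteration 5: k = 5, prod = 15
After iteration 6: k = 6, prod = 15
After iteration 7: k = 7, prod = 105
Loop ends.

Final answer: 105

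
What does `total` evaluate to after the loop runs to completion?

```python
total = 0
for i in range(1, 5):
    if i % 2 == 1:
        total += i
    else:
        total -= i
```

Let's trace through this code step by step.

Initialize: total = 0
Entering loop: for i in range(1, 5):
After iteration 1: i = 1, total = 1
After iteration 2: i = 2, total = -1
After iteration 3: i = 3, total = 2
After iteration 4: i = 4, total = -2
Loop ends.

Final answer: -2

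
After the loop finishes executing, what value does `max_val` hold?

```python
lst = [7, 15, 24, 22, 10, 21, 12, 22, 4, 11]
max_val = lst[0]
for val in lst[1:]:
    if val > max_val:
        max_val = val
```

Let's trace through this code step by step.

Initialize: lst = [7, 15, 24, 22, 10, 21, 12, 22, 4, 11]
Initialize: max_val = 7
Entering loop: for val in lst[1:]:
After iteration 1: val = 15, max_val = 15
After iteration 2: val = 24, max_val = 24
After iteration 3: val = 22, max_val = 24
After iteration 4: val = 10, max_val = 24
After iteration 5: val = 21, max_val = 24
After iteration 6: val = 12, max_val = 24
After iteration 7: val = 22, max_val = 24
After iteration 8: val = 4, max_val = 24
After iteration 9: val = 11, max_val = 24
Loop ends.

Final answer: 24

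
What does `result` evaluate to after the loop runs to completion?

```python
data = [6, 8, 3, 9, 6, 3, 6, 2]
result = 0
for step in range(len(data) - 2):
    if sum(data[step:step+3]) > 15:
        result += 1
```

Let's trace through this code step by step.

Initialize: data = [6, 8, 3, 9, 6, 3, 6, 2]
Initialize: result = 0
Entering loop: for step in range(len(data) - 2):
After iteration 1: step = 0, result = 1
After iteration 2: step = 1, result = 2
After iteration 3: step = 2, result = 3
After iteration 4: step = 3, result = 4
After iteration 5: step = 4, result = 4
After iteration 6: step = 5, result = 4
Loop ends.

Final answer: 4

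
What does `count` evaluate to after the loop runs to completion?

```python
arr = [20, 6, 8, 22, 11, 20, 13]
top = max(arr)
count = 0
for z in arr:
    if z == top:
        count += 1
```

Let's trace through this code step by step.

Initialize: arr = [20, 6, 8, 22, 11, 20, 13]
Initialize: top = 22
Initialize: count = 0
Entering loop: for z in arr:
After iteration 1: z = 20, count = 0
After iteration 2: z = 6, count = 0
After iteration 3: z = 8, count = 0
After iteration 4: z = 22, count = 1
After iteration 5: z = 11, count = 1
After iteration 6: z = 20, count = 1
After iteration 7: z = 13, count = 1
Loop ends.

Final answer: 1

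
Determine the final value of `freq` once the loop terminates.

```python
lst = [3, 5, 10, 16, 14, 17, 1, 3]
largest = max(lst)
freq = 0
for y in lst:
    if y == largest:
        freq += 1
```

Let's trace through this code step by step.

Initialize: lst = [3, 5, 10, 16, 14, 17, 1, 3]
Initialize: largest = 17
Initialize: freq = 0
Entering loop: for y in lst:
After iteration 1: y = 3, freq = 0
After iteration 2: y = 5, freq = 0
After iteration 3: y = 10, freq = 0
After iteration 4: y = 16, freq = 0
After iteration 5: y = 14, freq = 0
After iteration 6: y = 17, freq = 1
After iteration 7: y = 1, freq = 1
After iteration 8: y = 3, freq = 1
Loop ends.

Final answer: 1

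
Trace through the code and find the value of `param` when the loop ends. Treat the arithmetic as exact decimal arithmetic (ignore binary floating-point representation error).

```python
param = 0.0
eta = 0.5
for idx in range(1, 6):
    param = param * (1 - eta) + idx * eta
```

Let's trace through this code step by step.

Initialize: param = 0.0
Initialize: eta = 0.5
Entering loop: for idx in range(1, 6):
After iteration 1: idx = 1, param = 0.5
After iteration 2: idx = 2, param = 1.25
After iteration 3: idx = 3, param = 2.125
After iteration 4: idx = 4, param = 3.0625
After iteration 5: idx = 5, param = 4.03125
Loop ends.

Final answer: 4.03125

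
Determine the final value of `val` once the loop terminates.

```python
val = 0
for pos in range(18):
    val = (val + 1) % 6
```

Let's trace through this code step by step.

Initialize: val = 0
Entering loop: for pos in range(18):
After iteration 1: pos = 0, val = 1
After iteration 2: pos = 1, val = 2
After iteration 3: pos = 2, val = 3
After iteration 4: pos = 3, val = 4
After iteration 5: pos = 4, val = 5
After iteration 6: pos = 5, val = 0
After iteration 7: pos = 6, val = 1
After iteration 8: pos = 7, val = 2
After iteration 9: pos = 8, val = 3
After iteration 10: pos = 9, val = 4
After iteration 11: pos = 10, val = 5
After iteration 12: pos = 11, val = 0
After iteration 13: pos = 12, val = 1
After iteration 14: pos = 13, val = 2
After iteration 15: pos = 14, val = 3
After iteration 16: pos = 15, val = 4
After iteration 17: pos = 16, val = 5
After iteration 18: pos = 17, val = 0
Loop ends.

Final answer: 0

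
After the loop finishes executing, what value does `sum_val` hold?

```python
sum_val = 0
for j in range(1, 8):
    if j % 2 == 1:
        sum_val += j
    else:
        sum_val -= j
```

Let's trace through this code step by step.

Initialize: sum_val = 0
Entering loop: for j in range(1, 8):
After iteration 1: j = 1, sum_val = 1
After iteration 2: j = 2, sum_val = -1
After iteration 3: j = 3, sum_val = 2
After iteration 4: j = 4, sum_val = -2
After iteration 5: j = 5, sum_val = 3
After iteration 6: j = 6, sum_val = -3
After iteration 7: j = 7, sum_val = 4
Loop ends.

Final answer: 4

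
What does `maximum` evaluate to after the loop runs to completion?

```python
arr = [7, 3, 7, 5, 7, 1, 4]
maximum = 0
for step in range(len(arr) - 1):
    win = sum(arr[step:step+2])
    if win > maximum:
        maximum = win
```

Let's trace through this code step by step.

Initialize: arr = [7, 3, 7, 5, 7, 1, 4]
Initialize: maximum = 0
Entering loop: for step in range(len(arr) - 1):
After iteration 1: step = 0, maximum = 10, win = 10
After iteration 2: step = 1, maximum = 10, win = 10
After iteration 3: step = 2, maximum = 12, win = 12
After iteration 4: step = 3, maximum = 12, win = 12
After iteration 5: step = 4, maximum = 12, win = 8
After iteration 6: step = 5, maximum = 12, win = 5
Loop ends.

Final answer: 12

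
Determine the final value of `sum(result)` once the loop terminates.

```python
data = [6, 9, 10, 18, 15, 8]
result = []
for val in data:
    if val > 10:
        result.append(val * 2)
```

Let's trace through this code step by step.

Initialize: data = [6, 9, 10, 18, 15, 8]
Initialize: result = []
Entering loop: for val in data:
After iteration 1: val = 6, result = []
After iteration 2: val = 9, result = []
After iteration 3: val = 10, result = []
After iteration 4: val = 18, result = [36]
After iteration 5: val = 15, result = [36, 30]
After iteration 6: val = 8, result = [36, 30]
Loop ends.
sum(result) = 66

Final answer: 66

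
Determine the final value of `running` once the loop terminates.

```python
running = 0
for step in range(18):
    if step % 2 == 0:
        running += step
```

Let's trace through this code step by step.

Initialize: running = 0
Entering loop: for step in range(18):
After iteration 1: step = 0, running = 0
After iteration 2: step = 1, running = 0
After iteration 3: step = 2, running = 2
After iteration 4: step = 3, running = 2
After iteration 5: step = 4, running = 6
After iteration 6: step = 5, running = 6
After iteration 7: step = 6, running = 12
After iteration 8: step = 7, running = 12
After iteration 9: step = 8, running = 20
After iteration 10: step = 9, running = 20
After iteration 11: step = 10, running = 30
After iteration 12: step = 11, running = 30
After iteration 13: step = 12, running = 42
After iteration 14: step = 13, running = 42
After iteration 15: step = 14, running = 56
After iteration 16: step = 15, running = 56
After iteration 17: step = 16, running = 72
After iteration 18: step = 17, running = 72
Loop ends.

Final answer: 72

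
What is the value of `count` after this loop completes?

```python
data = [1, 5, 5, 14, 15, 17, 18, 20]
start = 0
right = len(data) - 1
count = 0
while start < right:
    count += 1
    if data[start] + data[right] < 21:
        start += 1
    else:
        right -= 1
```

Let's trace through this code step by step.

Initialize: data = [1, 5, 5, 14, 15, 17, 18, 20]
Initialize: start = 0
Initialize: right = 7
Initialize: count = 0
Entering loop: while start < right:
After iteration 1: start = 0, right = 6, count = 1
After iteration 2: start = 1, right = 6, count = 2
After iteration 3: start = 1, right = 5, count = 3
After iteration 4: start = 1, right = 4, count = 4
After iteration 5: start = 2, right = 4, count = 5
After iteration 6: start = 3, right = 4, count = 6
After iteration 7: start = 3, right = 3, count = 7
Loop ends.

Final answer: 7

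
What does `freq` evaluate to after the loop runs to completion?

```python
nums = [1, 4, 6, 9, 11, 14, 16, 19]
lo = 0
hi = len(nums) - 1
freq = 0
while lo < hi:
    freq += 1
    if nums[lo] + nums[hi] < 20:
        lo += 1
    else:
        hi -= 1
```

Let's trace through this code step by step.

Initialize: nums = [1, 4, 6, 9, 11, 14, 16, 19]
Initialize: lo = 0
Initialize: hi = 7
Initialize: freq = 0
Entering loop: while lo < hi:
After iteration 1: lo = 0, hi = 6, freq = 1
After iteration 2: lo = 1, hi = 6, freq = 2
After iteration 3: lo = 1, hi = 5, freq = 3
After iteration 4: lo = 2, hi = 5, freq = 4
After iteration 5: lo = 2, hi = 4, freq = 5
After iteration 6: lo = 3, hi = 4, freq = 6
After iteration 7: lo = 3, hi = 3, freq = 7
Loop ends.

Final answer: 7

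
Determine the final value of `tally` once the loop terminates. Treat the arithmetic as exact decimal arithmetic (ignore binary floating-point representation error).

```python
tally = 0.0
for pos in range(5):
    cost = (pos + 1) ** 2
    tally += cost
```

Let's trace through this code step by step.

Initialize: tally = 0.0
Entering loop: for pos in range(5):
After iteration 1: pos = 0, tally = 1.0, cost = 1
After iteration 2: pos = 1, tally = 5.0, cost = 4
After iteration 3: pos = 2, tally = 14.0, cost = 9
After iteration 4: pos = 3, tally = 30.0, cost = 16
After iteration 5: pos = 4, tally = 55.0, cost = 25
Loop ends.

Final answer: 55.0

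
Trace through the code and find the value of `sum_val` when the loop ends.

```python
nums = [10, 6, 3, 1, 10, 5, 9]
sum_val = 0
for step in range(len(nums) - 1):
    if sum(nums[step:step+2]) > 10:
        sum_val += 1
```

Let's trace through this code step by step.

Initialize: nums = [10, 6, 3, 1, 10, 5, 9]
Initialize: sum_val = 0
Entering loop: for step in range(len(nums) - 1):
After iteration 1: step = 0, sum_val = 1
After iteration 2: step = 1, sum_val = 1
After iteration 3: step = 2, sum_val = 1
After iteration 4: step = 3, sum_val = 2
After iteration 5: step = 4, sum_val = 3
After iteration 6: step = 5, sum_val = 4
Loop ends.

Final answer: 4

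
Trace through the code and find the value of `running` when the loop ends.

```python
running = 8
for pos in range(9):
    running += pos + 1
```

Let's trace through this code step by step.

Initialize: running = 8
Entering loop: for pos in range(9):
After iteration 1: pos = 0, running = 9
After iteration 2: pos = 1, running = 11
After iteration 3: pos = 2, running = 14
After iteration 4: pos = 3, running = 18
After iteration 5: pos = 4, running = 23
After iteration 6: pos = 5, running = 29
After iteration 7: pos = 6, running = 36
After iteration 8: pos = 7, running = 44
After iteration 9: pos = 8, running = 53
Loop ends.

Final answer: 53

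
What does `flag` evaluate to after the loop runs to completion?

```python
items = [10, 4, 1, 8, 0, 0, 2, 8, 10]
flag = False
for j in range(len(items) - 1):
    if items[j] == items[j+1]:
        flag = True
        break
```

Let's trace through this code step by step.

Initialize: items = [10, 4, 1, 8, 0, 0, 2, 8, 10]
Initialize: flag = False
Entering loop: for j in range(len(items) - 1):
After iteration 1: j = 0, flag = False
After iteration 2: j = 1, flag = False
After iteration 3: j = 2, flag = False
After iteration 4: j = 3, flag = False
After iteration 5: j = 4, flag = True
Loop ends.

Final answer: True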